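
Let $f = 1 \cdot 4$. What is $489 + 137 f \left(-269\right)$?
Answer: $-146923$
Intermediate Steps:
$f = 4$
$489 + 137 f \left(-269\right) = 489 + 137 \cdot 4 \left(-269\right) = 489 + 548 \left(-269\right) = 489 - 147412 = -146923$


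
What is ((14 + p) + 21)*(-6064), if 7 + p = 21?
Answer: -297136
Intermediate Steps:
p = 14 (p = -7 + 21 = 14)
((14 + p) + 21)*(-6064) = ((14 + 14) + 21)*(-6064) = (28 + 21)*(-6064) = 49*(-6064) = -297136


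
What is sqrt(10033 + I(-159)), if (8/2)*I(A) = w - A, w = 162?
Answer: sqrt(40453)/2 ≈ 100.56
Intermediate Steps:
I(A) = 81/2 - A/4 (I(A) = (162 - A)/4 = 81/2 - A/4)
sqrt(10033 + I(-159)) = sqrt(10033 + (81/2 - 1/4*(-159))) = sqrt(10033 + (81/2 + 159/4)) = sqrt(10033 + 321/4) = sqrt(40453/4) = sqrt(40453)/2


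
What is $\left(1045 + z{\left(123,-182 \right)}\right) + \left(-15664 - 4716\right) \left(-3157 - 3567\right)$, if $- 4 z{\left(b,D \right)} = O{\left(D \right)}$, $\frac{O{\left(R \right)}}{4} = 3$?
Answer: $137036162$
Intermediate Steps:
$O{\left(R \right)} = 12$ ($O{\left(R \right)} = 4 \cdot 3 = 12$)
$z{\left(b,D \right)} = -3$ ($z{\left(b,D \right)} = \left(- \frac{1}{4}\right) 12 = -3$)
$\left(1045 + z{\left(123,-182 \right)}\right) + \left(-15664 - 4716\right) \left(-3157 - 3567\right) = \left(1045 - 3\right) + \left(-15664 - 4716\right) \left(-3157 - 3567\right) = 1042 - -137035120 = 1042 + 137035120 = 137036162$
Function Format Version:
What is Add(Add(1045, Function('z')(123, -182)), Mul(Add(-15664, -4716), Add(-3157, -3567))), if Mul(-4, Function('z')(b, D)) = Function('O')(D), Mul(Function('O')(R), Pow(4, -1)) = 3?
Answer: 137036162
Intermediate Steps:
Function('O')(R) = 12 (Function('O')(R) = Mul(4, 3) = 12)
Function('z')(b, D) = -3 (Function('z')(b, D) = Mul(Rational(-1, 4), 12) = -3)
Add(Add(1045, Function('z')(123, -182)), Mul(Add(-15664, -4716), Add(-3157, -3567))) = Add(Add(1045, -3), Mul(Add(-15664, -4716), Add(-3157, -3567))) = Add(1042, Mul(-20380, -6724)) = Add(1042, 137035120) = 137036162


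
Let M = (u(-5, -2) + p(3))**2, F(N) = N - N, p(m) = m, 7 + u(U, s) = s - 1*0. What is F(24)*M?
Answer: 0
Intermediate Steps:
u(U, s) = -7 + s (u(U, s) = -7 + (s - 1*0) = -7 + (s + 0) = -7 + s)
F(N) = 0
M = 36 (M = ((-7 - 2) + 3)**2 = (-9 + 3)**2 = (-6)**2 = 36)
F(24)*M = 0*36 = 0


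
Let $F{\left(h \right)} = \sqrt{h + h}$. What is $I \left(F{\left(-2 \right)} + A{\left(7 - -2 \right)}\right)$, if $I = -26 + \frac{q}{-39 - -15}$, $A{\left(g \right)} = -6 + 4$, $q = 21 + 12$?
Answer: $\frac{219}{4} - \frac{219 i}{4} \approx 54.75 - 54.75 i$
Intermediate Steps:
$F{\left(h \right)} = \sqrt{2} \sqrt{h}$ ($F{\left(h \right)} = \sqrt{2 h} = \sqrt{2} \sqrt{h}$)
$q = 33$
$A{\left(g \right)} = -2$
$I = - \frac{219}{8}$ ($I = -26 + \frac{33}{-39 - -15} = -26 + \frac{33}{-39 + 15} = -26 + \frac{33}{-24} = -26 + 33 \left(- \frac{1}{24}\right) = -26 - \frac{11}{8} = - \frac{219}{8} \approx -27.375$)
$I \left(F{\left(-2 \right)} + A{\left(7 - -2 \right)}\right) = - \frac{219 \left(\sqrt{2} \sqrt{-2} - 2\right)}{8} = - \frac{219 \left(\sqrt{2} i \sqrt{2} - 2\right)}{8} = - \frac{219 \left(2 i - 2\right)}{8} = - \frac{219 \left(-2 + 2 i\right)}{8} = \frac{219}{4} - \frac{219 i}{4}$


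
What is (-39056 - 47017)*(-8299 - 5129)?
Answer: 1155788244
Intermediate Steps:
(-39056 - 47017)*(-8299 - 5129) = -86073*(-13428) = 1155788244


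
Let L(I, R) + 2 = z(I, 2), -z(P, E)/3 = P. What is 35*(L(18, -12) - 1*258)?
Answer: -10990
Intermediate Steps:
z(P, E) = -3*P
L(I, R) = -2 - 3*I
35*(L(18, -12) - 1*258) = 35*((-2 - 3*18) - 1*258) = 35*((-2 - 54) - 258) = 35*(-56 - 258) = 35*(-314) = -10990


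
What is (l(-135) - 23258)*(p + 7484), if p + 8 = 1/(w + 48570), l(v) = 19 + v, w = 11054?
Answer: -179636857075/1028 ≈ -1.7474e+8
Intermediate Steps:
p = -476991/59624 (p = -8 + 1/(11054 + 48570) = -8 + 1/59624 = -476991/59624 ≈ -8.0000)
(l(-135) - 23258)*(p + 7484) = ((19 - 135) - 23258)*(-476991/59624 + 7484) = (-116 - 23258)*(445749025/59624) = -23374*445749025/59624 = -179636857075/1028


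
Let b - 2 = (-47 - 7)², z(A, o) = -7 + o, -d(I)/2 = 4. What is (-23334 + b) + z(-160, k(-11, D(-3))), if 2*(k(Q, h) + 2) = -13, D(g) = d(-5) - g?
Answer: -40863/2 ≈ -20432.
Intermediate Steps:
d(I) = -8 (d(I) = -2*4 = -8)
D(g) = -8 - g
k(Q, h) = -17/2 (k(Q, h) = -2 + (½)*(-13) = -2 - 13/2 = -17/2)
b = 2918 (b = 2 + (-47 - 7)² = 2 + (-54)² = 2 + 2916 = 2918)
(-23334 + b) + z(-160, k(-11, D(-3))) = (-23334 + 2918) + (-7 - 17/2) = -20416 - 31/2 = -40863/2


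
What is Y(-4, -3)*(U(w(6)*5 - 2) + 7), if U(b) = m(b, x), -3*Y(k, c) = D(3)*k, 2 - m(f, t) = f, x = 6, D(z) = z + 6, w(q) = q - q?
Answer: 132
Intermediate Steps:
w(q) = 0
D(z) = 6 + z
m(f, t) = 2 - f
Y(k, c) = -3*k (Y(k, c) = -(6 + 3)*k/3 = -3*k)
U(b) = 2 - b
Y(-4, -3)*(U(w(6)*5 - 2) + 7) = (-3*(-4))*((2 - (0*5 - 2)) + 7) = 12*((2 - (0 - 2)) + 7) = 12*((2 - 1*(-2)) + 7) = 12*((2 + 2) + 7) = 12*(4 + 7) = 12*11 = 132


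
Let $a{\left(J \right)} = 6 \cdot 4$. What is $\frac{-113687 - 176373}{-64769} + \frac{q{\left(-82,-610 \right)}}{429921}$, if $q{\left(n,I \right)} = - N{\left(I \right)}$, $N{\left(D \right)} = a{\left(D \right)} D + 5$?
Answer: $\frac{125650779575}{27845553249} \approx 4.5124$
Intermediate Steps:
$a{\left(J \right)} = 24$
$N{\left(D \right)} = 5 + 24 D$ ($N{\left(D \right)} = 24 D + 5 = 5 + 24 D$)
$q{\left(n,I \right)} = -5 - 24 I$ ($q{\left(n,I \right)} = - (5 + 24 I) = -5 - 24 I$)
$\frac{-113687 - 176373}{-64769} + \frac{q{\left(-82,-610 \right)}}{429921} = \frac{-113687 - 176373}{-64769} + \frac{-5 - -14640}{429921} = \left(-290060\right) \left(- \frac{1}{64769}\right) + \left(-5 + 14640\right) \frac{1}{429921} = \frac{290060}{64769} + 14635 \cdot \frac{1}{429921} = \frac{290060}{64769} + \frac{14635}{429921} = \frac{125650779575}{27845553249}$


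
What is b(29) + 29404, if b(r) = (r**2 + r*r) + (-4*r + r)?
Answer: 30999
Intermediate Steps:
b(r) = -3*r + 2*r**2 (b(r) = (r**2 + r**2) - 3*r = 2*r**2 - 3*r = -3*r + 2*r**2)
b(29) + 29404 = 29*(-3 + 2*29) + 29404 = 29*(-3 + 58) + 29404 = 29*55 + 29404 = 1595 + 29404 = 30999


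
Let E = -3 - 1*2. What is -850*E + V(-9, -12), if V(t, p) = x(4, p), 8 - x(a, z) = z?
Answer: 4270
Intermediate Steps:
x(a, z) = 8 - z
V(t, p) = 8 - p
E = -5 (E = -3 - 2 = -5)
-850*E + V(-9, -12) = -850*(-5) + (8 - 1*(-12)) = -85*(-50) + (8 + 12) = 4250 + 20 = 4270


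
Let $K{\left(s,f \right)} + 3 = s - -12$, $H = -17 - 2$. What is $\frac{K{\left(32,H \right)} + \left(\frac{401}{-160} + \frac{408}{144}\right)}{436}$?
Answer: $\frac{19837}{209280} \approx 0.094787$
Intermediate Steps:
$H = -19$ ($H = -17 - 2 = -19$)
$K{\left(s,f \right)} = 9 + s$ ($K{\left(s,f \right)} = -3 + \left(s - -12\right) = -3 + \left(s + 12\right) = -3 + \left(12 + s\right) = 9 + s$)
$\frac{K{\left(32,H \right)} + \left(\frac{401}{-160} + \frac{408}{144}\right)}{436} = \frac{\left(9 + 32\right) + \left(\frac{401}{-160} + \frac{408}{144}\right)}{436} = \left(41 + \left(401 \left(- \frac{1}{160}\right) + 408 \cdot \frac{1}{144}\right)\right) \frac{1}{436} = \left(41 + \left(- \frac{401}{160} + \frac{17}{6}\right)\right) \frac{1}{436} = \left(41 + \frac{157}{480}\right) \frac{1}{436} = \frac{19837}{480} \cdot \frac{1}{436} = \frac{19837}{209280}$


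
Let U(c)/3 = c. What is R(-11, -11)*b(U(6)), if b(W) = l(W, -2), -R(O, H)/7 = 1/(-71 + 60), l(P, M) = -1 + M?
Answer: -21/11 ≈ -1.9091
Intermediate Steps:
R(O, H) = 7/11 (R(O, H) = -7/(-71 + 60) = -7/(-11) = -7*(-1/11) = 7/11)
U(c) = 3*c
b(W) = -3 (b(W) = -1 - 2 = -3)
R(-11, -11)*b(U(6)) = (7/11)*(-3) = -21/11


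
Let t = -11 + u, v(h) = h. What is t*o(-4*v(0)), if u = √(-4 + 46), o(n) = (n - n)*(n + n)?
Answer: 0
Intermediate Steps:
o(n) = 0 (o(n) = 0*(2*n) = 0)
u = √42 ≈ 6.4807
t = -11 + √42 ≈ -4.5193
t*o(-4*v(0)) = (-11 + √42)*0 = 0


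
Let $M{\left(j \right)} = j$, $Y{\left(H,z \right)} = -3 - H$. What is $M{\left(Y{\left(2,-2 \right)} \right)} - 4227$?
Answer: $-4232$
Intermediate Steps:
$M{\left(Y{\left(2,-2 \right)} \right)} - 4227 = \left(-3 - 2\right) - 4227 = -5 - 4227 = -4232$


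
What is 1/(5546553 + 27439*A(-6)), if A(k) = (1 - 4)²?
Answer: 1/5793504 ≈ 1.7261e-7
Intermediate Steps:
A(k) = 9 (A(k) = (-3)² = 9)
1/(5546553 + 27439*A(-6)) = 1/(5546553 + 27439*9) = 1/(5546553 + 246951) = 1/5793504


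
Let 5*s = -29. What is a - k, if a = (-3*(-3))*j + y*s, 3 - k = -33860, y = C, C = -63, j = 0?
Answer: -167488/5 ≈ -33498.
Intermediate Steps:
s = -29/5 (s = (1/5)*(-29) = -29/5 ≈ -5.8000)
y = -63
k = 33863 (k = 3 - 1*(-33860) = 3 + 33860 = 33863)
a = 1827/5 (a = -3*(-3)*0 - 63*(-29/5) = 9*0 + 1827/5 = 0 + 1827/5 = 1827/5 ≈ 365.40)
a - k = 1827/5 - 1*33863 = 1827/5 - 33863 = -167488/5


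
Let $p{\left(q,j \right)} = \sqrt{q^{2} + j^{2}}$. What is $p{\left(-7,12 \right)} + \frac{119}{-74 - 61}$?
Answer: $- \frac{119}{135} + \sqrt{193} \approx 13.011$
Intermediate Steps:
$p{\left(q,j \right)} = \sqrt{j^{2} + q^{2}}$
$p{\left(-7,12 \right)} + \frac{119}{-74 - 61} = \sqrt{12^{2} + \left(-7\right)^{2}} + \frac{119}{-74 - 61} = \sqrt{144 + 49} + \frac{119}{-74 - 61} = \sqrt{193} + \frac{119}{-74 - 61} = \sqrt{193} + \frac{119}{-135} = \sqrt{193} + 119 \left(- \frac{1}{135}\right) = \sqrt{193} - \frac{119}{135} = - \frac{119}{135} + \sqrt{193}$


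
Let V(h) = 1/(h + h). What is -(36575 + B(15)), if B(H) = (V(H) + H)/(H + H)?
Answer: -32917951/900 ≈ -36576.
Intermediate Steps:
V(h) = 1/(2*h)
B(H) = (H + 1/(2*H))/(2*H) (B(H) = (1/(2*H) + H)/(H + H) = (H + 1/(2*H))/((2*H)) = (H + 1/(2*H))*(1/(2*H)) = (H + 1/(2*H))/(2*H))
-(36575 + B(15)) = -(36575 + (1/2 + (1/4)/15**2)) = -(36575 + (1/2 + (1/4)*(1/225))) = -(36575 + (1/2 + 1/900)) = -(36575 + 451/900) = -1*32917951/900 = -32917951/900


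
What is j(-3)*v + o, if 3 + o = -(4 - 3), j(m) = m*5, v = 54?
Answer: -814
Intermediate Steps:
j(m) = 5*m
o = -4 (o = -3 - (4 - 3) = -3 - 1*1 = -3 - 1 = -4)
j(-3)*v + o = (5*(-3))*54 - 4 = -15*54 - 4 = -810 - 4 = -814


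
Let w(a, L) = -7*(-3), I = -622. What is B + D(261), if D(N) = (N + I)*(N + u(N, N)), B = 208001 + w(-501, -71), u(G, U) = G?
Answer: 19580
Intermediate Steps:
w(a, L) = 21
B = 208022 (B = 208001 + 21 = 208022)
D(N) = 2*N*(-622 + N) (D(N) = (N - 622)*(N + N) = (-622 + N)*(2*N) = 2*N*(-622 + N))
B + D(261) = 208022 + 2*261*(-622 + 261) = 208022 + 2*261*(-361) = 208022 - 188442 = 19580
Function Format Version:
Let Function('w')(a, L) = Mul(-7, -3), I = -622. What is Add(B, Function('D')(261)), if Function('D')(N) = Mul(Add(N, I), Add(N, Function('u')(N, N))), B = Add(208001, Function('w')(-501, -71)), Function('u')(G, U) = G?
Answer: 19580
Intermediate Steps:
Function('w')(a, L) = 21
B = 208022 (B = Add(208001, 21) = 208022)
Function('D')(N) = Mul(2, N, Add(-622, N)) (Function('D')(N) = Mul(Add(N, -622), Add(N, N)) = Mul(Add(-622, N), Mul(2, N)) = Mul(2, N, Add(-622, N)))
Add(B, Function('D')(261)) = Add(208022, Mul(2, 261, Add(-622, 261))) = Add(208022, Mul(2, 261, -361)) = Add(208022, -188442) = 19580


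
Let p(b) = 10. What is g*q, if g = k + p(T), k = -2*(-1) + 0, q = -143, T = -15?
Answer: -1716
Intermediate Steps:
k = 2 (k = 2 + 0 = 2)
g = 12 (g = 2 + 10 = 12)
g*q = 12*(-143) = -1716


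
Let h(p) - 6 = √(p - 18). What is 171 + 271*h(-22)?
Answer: 1797 + 542*I*√10 ≈ 1797.0 + 1714.0*I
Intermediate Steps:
h(p) = 6 + √(-18 + p) (h(p) = 6 + √(p - 18) = 6 + √(-18 + p))
171 + 271*h(-22) = 171 + 271*(6 + √(-18 - 22)) = 171 + 271*(6 + √(-40)) = 171 + 271*(6 + 2*I*√10) = 171 + (1626 + 542*I*√10) = 1797 + 542*I*√10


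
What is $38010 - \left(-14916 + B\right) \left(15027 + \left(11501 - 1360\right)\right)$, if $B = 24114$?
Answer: $-231457254$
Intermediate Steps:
$38010 - \left(-14916 + B\right) \left(15027 + \left(11501 - 1360\right)\right) = 38010 - \left(-14916 + 24114\right) \left(15027 + \left(11501 - 1360\right)\right) = 38010 - 9198 \left(15027 + \left(11501 - 1360\right)\right) = 38010 - 9198 \left(15027 + 10141\right) = 38010 - 9198 \cdot 25168 = 38010 - 231495264 = -231457254$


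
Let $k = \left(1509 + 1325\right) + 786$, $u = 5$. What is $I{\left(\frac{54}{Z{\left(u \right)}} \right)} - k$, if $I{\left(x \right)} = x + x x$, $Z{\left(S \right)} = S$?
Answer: $- \frac{87314}{25} \approx -3492.6$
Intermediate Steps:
$I{\left(x \right)} = x + x^{2}$
$k = 3620$ ($k = 2834 + 786 = 3620$)
$I{\left(\frac{54}{Z{\left(u \right)}} \right)} - k = \frac{54}{5} \left(1 + \frac{54}{5}\right) - 3620 = 54 \cdot \frac{1}{5} \left(1 + 54 \cdot \frac{1}{5}\right) - 3620 = \frac{54 \left(1 + \frac{54}{5}\right)}{5} - 3620 = \frac{54}{5} \cdot \frac{59}{5} - 3620 = \frac{3186}{25} - 3620 = - \frac{87314}{25}$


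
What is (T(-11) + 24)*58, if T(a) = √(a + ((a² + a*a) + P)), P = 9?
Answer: 1392 + 232*√15 ≈ 2290.5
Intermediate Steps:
T(a) = √(9 + a + 2*a²) (T(a) = √(a + ((a² + a*a) + 9)) = √(a + ((a² + a²) + 9)) = √(a + (2*a² + 9)) = √(a + (9 + 2*a²)) = √(9 + a + 2*a²))
(T(-11) + 24)*58 = (√(9 - 11 + 2*(-11)²) + 24)*58 = (√(9 - 11 + 2*121) + 24)*58 = (√(9 - 11 + 242) + 24)*58 = (√240 + 24)*58 = (4*√15 + 24)*58 = (24 + 4*√15)*58 = 1392 + 232*√15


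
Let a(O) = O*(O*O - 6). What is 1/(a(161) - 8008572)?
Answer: -1/3836257 ≈ -2.6067e-7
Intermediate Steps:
a(O) = O*(-6 + O**2) (a(O) = O*(O**2 - 6) = O*(-6 + O**2))
1/(a(161) - 8008572) = 1/(161*(-6 + 161**2) - 8008572) = 1/(161*(-6 + 25921) - 8008572) = 1/(161*25915 - 8008572) = 1/(4172315 - 8008572) = 1/(-3836257) = -1/3836257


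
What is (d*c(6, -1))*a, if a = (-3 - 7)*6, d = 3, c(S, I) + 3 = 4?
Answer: -180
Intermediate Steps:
c(S, I) = 1 (c(S, I) = -3 + 4 = 1)
a = -60 (a = -10*6 = -60)
(d*c(6, -1))*a = (3*1)*(-60) = 3*(-60) = -180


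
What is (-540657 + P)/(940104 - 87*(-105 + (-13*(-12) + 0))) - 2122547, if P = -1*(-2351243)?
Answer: -1985995373263/935667 ≈ -2.1225e+6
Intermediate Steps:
P = 2351243
(-540657 + P)/(940104 - 87*(-105 + (-13*(-12) + 0))) - 2122547 = (-540657 + 2351243)/(940104 - 87*(-105 + (-13*(-12) + 0))) - 2122547 = 1810586/(940104 - 87*(-105 + (156 + 0))) - 2122547 = 1810586/(940104 - 87*(-105 + 156)) - 2122547 = 1810586/(940104 - 87*51) - 2122547 = 1810586/(940104 - 4437) - 2122547 = 1810586/935667 - 2122547 = -1985995373263/935667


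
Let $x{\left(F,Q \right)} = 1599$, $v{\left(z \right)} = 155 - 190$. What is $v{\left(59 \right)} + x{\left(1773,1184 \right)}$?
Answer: $1564$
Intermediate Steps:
$v{\left(z \right)} = -35$
$v{\left(59 \right)} + x{\left(1773,1184 \right)} = -35 + 1599 = 1564$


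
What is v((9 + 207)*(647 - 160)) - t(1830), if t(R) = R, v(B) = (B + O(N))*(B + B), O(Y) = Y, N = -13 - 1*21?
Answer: 22123558842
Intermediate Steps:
N = -34 (N = -13 - 21 = -34)
v(B) = 2*B*(-34 + B) (v(B) = (B - 34)*(B + B) = (-34 + B)*(2*B) = 2*B*(-34 + B))
v((9 + 207)*(647 - 160)) - t(1830) = 2*((9 + 207)*(647 - 160))*(-34 + (9 + 207)*(647 - 160)) - 1*1830 = 2*(216*487)*(-34 + 216*487) - 1830 = 2*105192*(-34 + 105192) - 1830 = 2*105192*105158 - 1830 = 22123560672 - 1830 = 22123558842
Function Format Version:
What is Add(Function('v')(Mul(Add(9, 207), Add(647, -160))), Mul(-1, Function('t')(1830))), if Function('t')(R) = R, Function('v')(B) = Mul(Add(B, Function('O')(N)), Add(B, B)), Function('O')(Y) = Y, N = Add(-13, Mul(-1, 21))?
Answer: 22123558842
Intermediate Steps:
N = -34 (N = Add(-13, -21) = -34)
Function('v')(B) = Mul(2, B, Add(-34, B)) (Function('v')(B) = Mul(Add(B, -34), Add(B, B)) = Mul(Add(-34, B), Mul(2, B)) = Mul(2, B, Add(-34, B)))
Add(Function('v')(Mul(Add(9, 207), Add(647, -160))), Mul(-1, Function('t')(1830))) = Add(Mul(2, Mul(Add(9, 207), Add(647, -160)), Add(-34, Mul(Add(9, 207), Add(647, -160)))), Mul(-1, 1830)) = Add(Mul(2, Mul(216, 487), Add(-34, Mul(216, 487))), -1830) = Add(Mul(2, 105192, Add(-34, 105192)), -1830) = Add(Mul(2, 105192, 105158), -1830) = Add(22123560672, -1830) = 22123558842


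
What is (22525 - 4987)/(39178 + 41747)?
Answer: 5846/26975 ≈ 0.21672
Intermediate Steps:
(22525 - 4987)/(39178 + 41747) = 17538/80925 = 17538*(1/80925) = 5846/26975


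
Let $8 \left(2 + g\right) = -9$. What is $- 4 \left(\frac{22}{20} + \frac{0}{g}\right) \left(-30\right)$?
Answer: $132$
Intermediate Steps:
$g = - \frac{25}{8}$ ($g = -2 + \frac{1}{8} \left(-9\right) = -2 - \frac{9}{8} = - \frac{25}{8} \approx -3.125$)
$- 4 \left(\frac{22}{20} + \frac{0}{g}\right) \left(-30\right) = - 4 \left(\frac{22}{20} + \frac{0}{- \frac{25}{8}}\right) \left(-30\right) = - 4 \left(22 \cdot \frac{1}{20} + 0 \left(- \frac{8}{25}\right)\right) \left(-30\right) = - 4 \left(\frac{11}{10} + 0\right) \left(-30\right) = \left(-4\right) \frac{11}{10} \left(-30\right) = \left(- \frac{22}{5}\right) \left(-30\right) = 132$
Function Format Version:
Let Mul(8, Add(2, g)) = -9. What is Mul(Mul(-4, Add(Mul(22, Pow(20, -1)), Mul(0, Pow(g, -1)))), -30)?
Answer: 132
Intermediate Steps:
g = Rational(-25, 8) (g = Add(-2, Mul(Rational(1, 8), -9)) = Add(-2, Rational(-9, 8)) = Rational(-25, 8) ≈ -3.1250)
Mul(Mul(-4, Add(Mul(22, Pow(20, -1)), Mul(0, Pow(g, -1)))), -30) = Mul(Mul(-4, Add(Mul(22, Pow(20, -1)), Mul(0, Pow(Rational(-25, 8), -1)))), -30) = Mul(Mul(-4, Add(Mul(22, Rational(1, 20)), Mul(0, Rational(-8, 25)))), -30) = Mul(Mul(-4, Add(Rational(11, 10), 0)), -30) = Mul(Mul(-4, Rational(11, 10)), -30) = Mul(Rational(-22, 5), -30) = 132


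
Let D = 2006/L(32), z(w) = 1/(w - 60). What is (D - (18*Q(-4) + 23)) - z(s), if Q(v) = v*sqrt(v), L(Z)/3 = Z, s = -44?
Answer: -1307/624 + 144*I ≈ -2.0946 + 144.0*I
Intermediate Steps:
L(Z) = 3*Z
Q(v) = v**(3/2)
z(w) = 1/(-60 + w)
D = 1003/48 (D = 2006/((3*32)) = 2006/96 = 2006*(1/96) = 1003/48 ≈ 20.896)
(D - (18*Q(-4) + 23)) - z(s) = (1003/48 - (18*(-4)**(3/2) + 23)) - 1/(-60 - 44) = (1003/48 - (18*(-8*I) + 23)) - 1/(-104) = (1003/48 - (-144*I + 23)) - 1*(-1/104) = (1003/48 - (23 - 144*I)) + 1/104 = (1003/48 + (-23 + 144*I)) + 1/104 = (-101/48 + 144*I) + 1/104 = -1307/624 + 144*I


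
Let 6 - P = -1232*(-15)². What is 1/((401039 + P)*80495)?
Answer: 1/54595331275 ≈ 1.8317e-11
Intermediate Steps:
P = 277206 (P = 6 - (-1232)*(-15)² = 6 - (-1232)*225 = 6 - 1*(-277200) = 6 + 277200 = 277206)
1/((401039 + P)*80495) = 1/((401039 + 277206)*80495) = (1/80495)/678245 = (1/678245)*(1/80495) = 1/54595331275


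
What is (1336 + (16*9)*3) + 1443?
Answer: 3211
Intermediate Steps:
(1336 + (16*9)*3) + 1443 = (1336 + 144*3) + 1443 = (1336 + 432) + 1443 = 1768 + 1443 = 3211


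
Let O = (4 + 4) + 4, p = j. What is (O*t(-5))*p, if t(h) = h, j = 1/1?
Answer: -60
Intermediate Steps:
j = 1
p = 1
O = 12 (O = 8 + 4 = 12)
(O*t(-5))*p = (12*(-5))*1 = -60*1 = -60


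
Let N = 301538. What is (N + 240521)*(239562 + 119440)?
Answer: 194600265118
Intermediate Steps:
(N + 240521)*(239562 + 119440) = (301538 + 240521)*(239562 + 119440) = 542059*359002 = 194600265118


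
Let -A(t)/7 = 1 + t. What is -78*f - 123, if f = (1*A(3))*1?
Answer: 2061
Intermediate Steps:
A(t) = -7 - 7*t (A(t) = -7*(1 + t) = -7 - 7*t)
f = -28 (f = (1*(-7 - 7*3))*1 = (1*(-7 - 21))*1 = (1*(-28))*1 = -28*1 = -28)
-78*f - 123 = -78*(-28) - 123 = 2184 - 123 = 2061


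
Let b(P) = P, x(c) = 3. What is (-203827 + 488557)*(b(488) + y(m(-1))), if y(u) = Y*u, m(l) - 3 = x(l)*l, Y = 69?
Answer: 138948240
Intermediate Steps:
m(l) = 3 + 3*l
y(u) = 69*u
(-203827 + 488557)*(b(488) + y(m(-1))) = (-203827 + 488557)*(488 + 69*(3 + 3*(-1))) = 284730*(488 + 69*(3 - 3)) = 284730*(488 + 69*0) = 284730*(488 + 0) = 284730*488 = 138948240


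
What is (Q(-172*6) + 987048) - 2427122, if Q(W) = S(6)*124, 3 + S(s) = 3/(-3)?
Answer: -1440570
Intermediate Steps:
S(s) = -4 (S(s) = -3 + 3/(-3) = -3 + 3*(-⅓) = -3 - 1 = -4)
Q(W) = -496 (Q(W) = -4*124 = -496)
(Q(-172*6) + 987048) - 2427122 = (-496 + 987048) - 2427122 = 986552 - 2427122 = -1440570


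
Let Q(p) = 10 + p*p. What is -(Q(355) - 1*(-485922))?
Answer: -611957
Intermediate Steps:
Q(p) = 10 + p**2
-(Q(355) - 1*(-485922)) = -((10 + 355**2) - 1*(-485922)) = -((10 + 126025) + 485922) = -(126035 + 485922) = -1*611957 = -611957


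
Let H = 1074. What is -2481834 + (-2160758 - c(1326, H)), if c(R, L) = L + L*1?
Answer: -4644740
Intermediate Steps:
c(R, L) = 2*L (c(R, L) = L + L = 2*L)
-2481834 + (-2160758 - c(1326, H)) = -2481834 + (-2160758 - 2*1074) = -2481834 + (-2160758 - 1*2148) = -2481834 + (-2160758 - 2148) = -2481834 - 2162906 = -4644740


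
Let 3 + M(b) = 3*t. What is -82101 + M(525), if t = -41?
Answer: -82227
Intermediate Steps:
M(b) = -126 (M(b) = -3 + 3*(-41) = -3 - 123 = -126)
-82101 + M(525) = -82101 - 126 = -82227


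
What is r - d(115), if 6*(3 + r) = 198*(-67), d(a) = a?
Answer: -2329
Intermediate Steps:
r = -2214 (r = -3 + (198*(-67))/6 = -3 + (⅙)*(-13266) = -3 - 2211 = -2214)
r - d(115) = -2214 - 1*115 = -2214 - 115 = -2329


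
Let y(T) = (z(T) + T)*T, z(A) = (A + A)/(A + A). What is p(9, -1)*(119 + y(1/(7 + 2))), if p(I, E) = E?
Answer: -9649/81 ≈ -119.12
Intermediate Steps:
z(A) = 1 (z(A) = (2*A)/((2*A)) = (2*A)*(1/(2*A)) = 1)
y(T) = T*(1 + T) (y(T) = (1 + T)*T = T*(1 + T))
p(9, -1)*(119 + y(1/(7 + 2))) = -(119 + (1 + 1/(7 + 2))/(7 + 2)) = -(119 + (1 + 1/9)/9) = -(119 + (1/9)*(10/9)) = -(119 + 10/81) = -1*9649/81 = -9649/81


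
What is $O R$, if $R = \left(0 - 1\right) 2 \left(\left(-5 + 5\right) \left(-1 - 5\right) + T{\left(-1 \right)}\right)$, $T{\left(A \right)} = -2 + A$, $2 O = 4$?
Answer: $12$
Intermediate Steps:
$O = 2$ ($O = \frac{1}{2} \cdot 4 = 2$)
$R = 6$ ($R = \left(0 - 1\right) 2 \left(\left(-5 + 5\right) \left(-1 - 5\right) - 3\right) = \left(-1\right) 2 \left(0 \left(-6\right) - 3\right) = - 2 \left(0 - 3\right) = \left(-2\right) \left(-3\right) = 6$)
$O R = 2 \cdot 6 = 12$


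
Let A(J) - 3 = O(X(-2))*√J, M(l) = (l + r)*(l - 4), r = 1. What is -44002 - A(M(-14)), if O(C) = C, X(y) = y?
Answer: -44005 + 6*√26 ≈ -43974.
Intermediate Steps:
M(l) = (1 + l)*(-4 + l) (M(l) = (l + 1)*(l - 4) = (1 + l)*(-4 + l))
A(J) = 3 - 2*√J
-44002 - A(M(-14)) = -44002 - (3 - 2*√(-4 + (-14)² - 3*(-14))) = -44002 - (3 - 2*√(-4 + 196 + 42)) = -44002 - (3 - 6*√26) = -44002 + (-3 + 6*√26) = -44005 + 6*√26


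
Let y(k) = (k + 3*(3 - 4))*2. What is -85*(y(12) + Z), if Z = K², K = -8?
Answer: -6970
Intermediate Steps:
y(k) = -6 + 2*k (y(k) = (k + 3*(-1))*2 = (k - 3)*2 = (-3 + k)*2 = -6 + 2*k)
Z = 64 (Z = (-8)² = 64)
-85*(y(12) + Z) = -85*((-6 + 2*12) + 64) = -85*((-6 + 24) + 64) = -85*(18 + 64) = -85*82 = -6970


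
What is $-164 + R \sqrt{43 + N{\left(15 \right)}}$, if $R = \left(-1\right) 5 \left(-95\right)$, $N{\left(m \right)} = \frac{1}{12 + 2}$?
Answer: $-164 + \frac{1425 \sqrt{938}}{14} \approx 2953.4$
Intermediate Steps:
$N{\left(m \right)} = \frac{1}{14}$
$R = 475$ ($R = \left(-5\right) \left(-95\right) = 475$)
$-164 + R \sqrt{43 + N{\left(15 \right)}} = -164 + 475 \sqrt{43 + \frac{1}{14}} = -164 + 475 \sqrt{\frac{603}{14}} = -164 + 475 \frac{3 \sqrt{938}}{14} = -164 + \frac{1425 \sqrt{938}}{14}$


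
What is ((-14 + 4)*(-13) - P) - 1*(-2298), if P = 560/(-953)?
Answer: 2314444/953 ≈ 2428.6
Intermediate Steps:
P = -560/953 (P = 560*(-1/953) = -560/953 ≈ -0.58762)
((-14 + 4)*(-13) - P) - 1*(-2298) = ((-14 + 4)*(-13) - 1*(-560/953)) - 1*(-2298) = (-10*(-13) + 560/953) + 2298 = (130 + 560/953) + 2298 = 124450/953 + 2298 = 2314444/953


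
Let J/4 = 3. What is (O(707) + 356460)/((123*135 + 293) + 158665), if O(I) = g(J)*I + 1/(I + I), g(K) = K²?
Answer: 647990953/248246082 ≈ 2.6103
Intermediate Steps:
J = 12 (J = 4*3 = 12)
O(I) = 1/(2*I) + 144*I (O(I) = 12²*I + 1/(I + I) = 144*I + 1/(2*I) = 1/(2*I) + 144*I)
(O(707) + 356460)/((123*135 + 293) + 158665) = (((½)/707 + 144*707) + 356460)/((123*135 + 293) + 158665) = (((½)*(1/707) + 101808) + 356460)/((16605 + 293) + 158665) = ((1/1414 + 101808) + 356460)/(16898 + 158665) = (143956513/1414 + 356460)/175563 = (647990953/1414)*(1/175563) = 647990953/248246082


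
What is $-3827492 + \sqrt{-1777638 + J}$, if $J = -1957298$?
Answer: $-3827492 + 2 i \sqrt{933734} \approx -3.8275 \cdot 10^{6} + 1932.6 i$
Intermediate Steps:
$-3827492 + \sqrt{-1777638 + J} = -3827492 + \sqrt{-1777638 - 1957298} = -3827492 + \sqrt{-3734936} = -3827492 + 2 i \sqrt{933734}$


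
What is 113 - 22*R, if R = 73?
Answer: -1493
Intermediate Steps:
113 - 22*R = 113 - 22*73 = 113 - 1606 = -1493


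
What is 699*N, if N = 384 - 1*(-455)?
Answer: 586461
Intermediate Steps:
N = 839 (N = 384 + 455 = 839)
699*N = 699*839 = 586461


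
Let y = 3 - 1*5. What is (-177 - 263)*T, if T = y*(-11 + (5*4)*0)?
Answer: -9680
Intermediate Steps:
y = -2 (y = 3 - 5 = -2)
T = 22 (T = -2*(-11 + (5*4)*0) = -2*(-11 + 20*0) = -2*(-11 + 0) = -2*(-11) = 22)
(-177 - 263)*T = (-177 - 263)*22 = -440*22 = -9680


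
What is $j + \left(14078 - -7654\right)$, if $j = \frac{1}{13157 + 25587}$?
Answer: $\frac{841984609}{38744} \approx 21732.0$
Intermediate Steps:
$j = \frac{1}{38744} \approx 2.581 \cdot 10^{-5}$
$j + \left(14078 - -7654\right) = \frac{1}{38744} + \left(14078 - -7654\right) = \frac{1}{38744} + \left(14078 + 7654\right) = \frac{1}{38744} + 21732 = \frac{841984609}{38744}$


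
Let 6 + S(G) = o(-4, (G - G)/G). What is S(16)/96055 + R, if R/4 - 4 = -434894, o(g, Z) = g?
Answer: -33418687162/19211 ≈ -1.7396e+6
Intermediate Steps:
R = -1739560 (R = 16 + 4*(-434894) = 16 - 1739576 = -1739560)
S(G) = -10 (S(G) = -6 - 4 = -10)
S(16)/96055 + R = -10/96055 - 1739560 = -10*1/96055 - 1739560 = -2/19211 - 1739560 = -33418687162/19211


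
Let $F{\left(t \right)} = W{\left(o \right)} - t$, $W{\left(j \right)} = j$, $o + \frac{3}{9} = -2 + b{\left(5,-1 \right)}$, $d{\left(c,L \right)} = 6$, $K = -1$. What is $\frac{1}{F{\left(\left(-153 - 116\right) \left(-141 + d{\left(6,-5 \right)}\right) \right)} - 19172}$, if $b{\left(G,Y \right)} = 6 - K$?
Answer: $- \frac{3}{166447} \approx -1.8024 \cdot 10^{-5}$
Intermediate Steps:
$b{\left(G,Y \right)} = 7$ ($b{\left(G,Y \right)} = 6 - -1 = 6 + 1 = 7$)
$o = \frac{14}{3}$ ($o = - \frac{1}{3} + \left(-2 + 7\right) = - \frac{1}{3} + 5 = \frac{14}{3} \approx 4.6667$)
$F{\left(t \right)} = \frac{14}{3} - t$
$\frac{1}{F{\left(\left(-153 - 116\right) \left(-141 + d{\left(6,-5 \right)}\right) \right)} - 19172} = \frac{1}{\left(\frac{14}{3} - \left(-153 - 116\right) \left(-141 + 6\right)\right) - 19172} = \frac{1}{\left(\frac{14}{3} - \left(-269\right) \left(-135\right)\right) - 19172} = \frac{1}{\left(\frac{14}{3} - 36315\right) - 19172} = \frac{1}{- \frac{108931}{3} - 19172} = \frac{1}{- \frac{166447}{3}} = - \frac{3}{166447}$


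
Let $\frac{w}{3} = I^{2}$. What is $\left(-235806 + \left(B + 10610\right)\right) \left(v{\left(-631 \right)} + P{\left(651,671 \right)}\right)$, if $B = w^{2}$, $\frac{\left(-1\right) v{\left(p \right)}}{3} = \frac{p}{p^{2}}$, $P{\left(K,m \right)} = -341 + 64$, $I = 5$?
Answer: $\frac{38377497664}{631} \approx 6.082 \cdot 10^{7}$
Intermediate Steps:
$P{\left(K,m \right)} = -277$
$w = 75$ ($w = 3 \cdot 5^{2} = 3 \cdot 25 = 75$)
$v{\left(p \right)} = - \frac{3}{p}$ ($v{\left(p \right)} = - 3 \frac{p}{p^{2}} = - \frac{3}{p}$)
$B = 5625$ ($B = 75^{2} = 5625$)
$\left(-235806 + \left(B + 10610\right)\right) \left(v{\left(-631 \right)} + P{\left(651,671 \right)}\right) = \left(-235806 + \left(5625 + 10610\right)\right) \left(- \frac{3}{-631} - 277\right) = \left(-235806 + 16235\right) \left(\left(-3\right) \left(- \frac{1}{631}\right) - 277\right) = - 219571 \left(\frac{3}{631} - 277\right) = \left(-219571\right) \left(- \frac{174784}{631}\right) = \frac{38377497664}{631}$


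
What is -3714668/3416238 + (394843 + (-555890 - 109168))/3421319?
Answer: -619644679921/531274544451 ≈ -1.1663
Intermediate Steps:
-3714668/3416238 + (394843 + (-555890 - 109168))/3421319 = -3714668*1/3416238 + (394843 - 665058)*(1/3421319) = -1857334/1708119 - 270215*1/3421319 = -1857334/1708119 - 24565/311029 = -619644679921/531274544451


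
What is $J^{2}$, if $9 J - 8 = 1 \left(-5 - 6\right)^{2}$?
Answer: $\frac{1849}{9} \approx 205.44$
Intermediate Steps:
$J = \frac{43}{3}$ ($J = \frac{8}{9} + \frac{1 \left(-5 - 6\right)^{2}}{9} = \frac{8}{9} + \frac{1 \left(-11\right)^{2}}{9} = \frac{8}{9} + \frac{1 \cdot 121}{9} = \frac{8}{9} + \frac{1}{9} \cdot 121 = \frac{8}{9} + \frac{121}{9} = \frac{43}{3} \approx 14.333$)
$J^{2} = \left(\frac{43}{3}\right)^{2} = \frac{1849}{9}$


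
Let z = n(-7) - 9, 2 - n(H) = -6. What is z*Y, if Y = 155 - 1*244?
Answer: 89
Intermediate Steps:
n(H) = 8 (n(H) = 2 - 1*(-6) = 2 + 6 = 8)
Y = -89 (Y = 155 - 244 = -89)
z = -1 (z = 8 - 9 = -1)
z*Y = -1*(-89) = 89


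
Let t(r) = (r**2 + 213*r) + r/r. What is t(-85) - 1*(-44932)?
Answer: 34053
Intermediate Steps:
t(r) = 1 + r**2 + 213*r (t(r) = (r**2 + 213*r) + 1 = 1 + r**2 + 213*r)
t(-85) - 1*(-44932) = (1 + (-85)**2 + 213*(-85)) - 1*(-44932) = (1 + 7225 - 18105) + 44932 = -10879 + 44932 = 34053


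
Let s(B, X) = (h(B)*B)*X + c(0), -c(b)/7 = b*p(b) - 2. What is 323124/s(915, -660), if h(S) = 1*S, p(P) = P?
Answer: -161562/276284243 ≈ -0.00058477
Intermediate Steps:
c(b) = 14 - 7*b² (c(b) = -7*(b*b - 2) = -7*(b² - 2) = -7*(-2 + b²) = 14 - 7*b²)
h(S) = S
s(B, X) = 14 + X*B² (s(B, X) = (B*B)*X + (14 - 7*0²) = B²*X + (14 - 7*0) = X*B² + (14 + 0) = X*B² + 14 = 14 + X*B²)
323124/s(915, -660) = 323124/(14 - 660*915²) = 323124/(14 - 660*837225) = 323124/(14 - 552568500) = 323124/(-552568486) = 323124*(-1/552568486) = -161562/276284243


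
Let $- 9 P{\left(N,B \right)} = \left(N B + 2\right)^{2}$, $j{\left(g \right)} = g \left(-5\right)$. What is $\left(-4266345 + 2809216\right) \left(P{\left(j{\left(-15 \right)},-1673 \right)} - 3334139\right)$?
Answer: $\frac{22983996566906420}{9} \approx 2.5538 \cdot 10^{15}$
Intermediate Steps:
$j{\left(g \right)} = - 5 g$
$P{\left(N,B \right)} = - \frac{\left(2 + B N\right)^{2}}{9}$ ($P{\left(N,B \right)} = - \frac{\left(N B + 2\right)^{2}}{9} = - \frac{\left(B N + 2\right)^{2}}{9} = - \frac{\left(2 + B N\right)^{2}}{9}$)
$\left(-4266345 + 2809216\right) \left(P{\left(j{\left(-15 \right)},-1673 \right)} - 3334139\right) = \left(-4266345 + 2809216\right) \left(- \frac{\left(2 - 1673 \left(\left(-5\right) \left(-15\right)\right)\right)^{2}}{9} - 3334139\right) = - 1457129 \left(- \frac{\left(2 - 125475\right)^{2}}{9} - 3334139\right) = - 1457129 \left(- \frac{\left(-125473\right)^{2}}{9} - 3334139\right) = - 1457129 \left(\left(- \frac{1}{9}\right) 15743473729 - 3334139\right) = - 1457129 \left(- \frac{15743473729}{9} - 3334139\right) = \left(-1457129\right) \left(- \frac{15773480980}{9}\right) = \frac{22983996566906420}{9}$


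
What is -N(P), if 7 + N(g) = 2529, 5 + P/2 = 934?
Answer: -2522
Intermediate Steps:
P = 1858 (P = -10 + 2*934 = -10 + 1868 = 1858)
N(g) = 2522 (N(g) = -7 + 2529 = 2522)
-N(P) = -1*2522 = -2522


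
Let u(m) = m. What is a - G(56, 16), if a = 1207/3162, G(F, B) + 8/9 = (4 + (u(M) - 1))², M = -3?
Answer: 709/558 ≈ 1.2706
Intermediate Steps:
G(F, B) = -8/9 (G(F, B) = -8/9 + (4 + (-3 - 1))² = -8/9 + (4 - 4)² = -8/9 + 0² = -8/9 + 0 = -8/9)
a = 71/186 (a = 1207*(1/3162) = 71/186 ≈ 0.38172)
a - G(56, 16) = 71/186 - 1*(-8/9) = 71/186 + 8/9 = 709/558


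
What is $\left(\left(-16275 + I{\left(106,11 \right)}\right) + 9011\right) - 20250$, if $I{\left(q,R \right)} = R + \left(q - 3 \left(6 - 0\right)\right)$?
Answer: $-27415$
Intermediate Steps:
$I{\left(q,R \right)} = -18 + R + q$ ($I{\left(q,R \right)} = R + \left(q - 3 \left(6 + 0\right)\right) = R + \left(q - 18\right) = R + \left(-18 + q\right) = -18 + R + q$)
$\left(\left(-16275 + I{\left(106,11 \right)}\right) + 9011\right) - 20250 = \left(\left(-16275 + \left(-18 + 11 + 106\right)\right) + 9011\right) - 20250 = \left(\left(-16275 + 99\right) + 9011\right) - 20250 = \left(-16176 + 9011\right) - 20250 = -7165 - 20250 = -27415$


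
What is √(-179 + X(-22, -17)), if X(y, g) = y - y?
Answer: I*√179 ≈ 13.379*I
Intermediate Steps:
X(y, g) = 0
√(-179 + X(-22, -17)) = √(-179 + 0) = √(-179) = I*√179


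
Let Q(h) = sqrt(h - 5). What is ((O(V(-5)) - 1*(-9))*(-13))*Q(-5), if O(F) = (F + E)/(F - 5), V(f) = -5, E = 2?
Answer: -1209*I*sqrt(10)/10 ≈ -382.32*I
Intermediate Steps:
Q(h) = sqrt(-5 + h)
O(F) = (2 + F)/(-5 + F) (O(F) = (F + 2)/(F - 5) = (2 + F)/(-5 + F))
((O(V(-5)) - 1*(-9))*(-13))*Q(-5) = (((2 - 5)/(-5 - 5) - 1*(-9))*(-13))*sqrt(-5 - 5) = ((-3/(-10) + 9)*(-13))*sqrt(-10) = ((-1/10*(-3) + 9)*(-13))*(I*sqrt(10)) = ((3/10 + 9)*(-13))*(I*sqrt(10)) = ((93/10)*(-13))*(I*sqrt(10)) = -1209*I*sqrt(10)/10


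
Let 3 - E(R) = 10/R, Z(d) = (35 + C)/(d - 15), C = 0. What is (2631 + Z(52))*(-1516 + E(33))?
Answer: -4863159698/1221 ≈ -3.9829e+6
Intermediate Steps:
Z(d) = 35/(-15 + d) (Z(d) = (35 + 0)/(d - 15) = 35/(-15 + d))
E(R) = 3 - 10/R
(2631 + Z(52))*(-1516 + E(33)) = (2631 + 35/(-15 + 52))*(-1516 + (3 - 10/33)) = (2631 + 35/37)*(-1516 + (3 - 10*1/33)) = (2631 + 35*(1/37))*(-1516 + (3 - 10/33)) = (2631 + 35/37)*(-1516 + 89/33) = (97382/37)*(-49939/33) = -4863159698/1221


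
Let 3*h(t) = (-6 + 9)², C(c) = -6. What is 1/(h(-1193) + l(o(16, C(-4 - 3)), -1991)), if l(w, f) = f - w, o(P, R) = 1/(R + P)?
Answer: -10/19881 ≈ -0.00050299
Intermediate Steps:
o(P, R) = 1/(P + R)
h(t) = 3 (h(t) = (-6 + 9)²/3 = (⅓)*3² = (⅓)*9 = 3)
1/(h(-1193) + l(o(16, C(-4 - 3)), -1991)) = 1/(3 + (-1991 - 1/(16 - 6))) = 1/(3 + (-1991 - 1/10)) = 1/(3 + (-1991 - 1*⅒)) = 1/(3 + (-1991 - ⅒)) = 1/(3 - 19911/10) = 1/(-19881/10) = -10/19881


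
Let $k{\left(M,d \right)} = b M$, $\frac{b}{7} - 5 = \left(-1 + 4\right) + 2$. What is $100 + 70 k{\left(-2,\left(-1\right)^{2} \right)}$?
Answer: $-9700$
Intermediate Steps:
$b = 70$ ($b = 35 + 7 \left(\left(-1 + 4\right) + 2\right) = 35 + 7 \left(3 + 2\right) = 35 + 7 \cdot 5 = 35 + 35 = 70$)
$k{\left(M,d \right)} = 70 M$
$100 + 70 k{\left(-2,\left(-1\right)^{2} \right)} = 100 + 70 \cdot 70 \left(-2\right) = 100 + 70 \left(-140\right) = 100 - 9800 = -9700$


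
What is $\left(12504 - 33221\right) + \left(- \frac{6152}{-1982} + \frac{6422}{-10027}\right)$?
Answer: $- \frac{205835315919}{9936757} \approx -20715.0$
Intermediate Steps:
$\left(12504 - 33221\right) + \left(- \frac{6152}{-1982} + \frac{6422}{-10027}\right) = -20717 + \left(\left(-6152\right) \left(- \frac{1}{1982}\right) + 6422 \left(- \frac{1}{10027}\right)\right) = -20717 + \left(\frac{3076}{991} - \frac{6422}{10027}\right) = -20717 + \frac{24478850}{9936757} = - \frac{205835315919}{9936757}$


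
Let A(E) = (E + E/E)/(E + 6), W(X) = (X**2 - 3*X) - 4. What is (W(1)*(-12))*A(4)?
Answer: 36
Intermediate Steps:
W(X) = -4 + X**2 - 3*X
A(E) = (1 + E)/(6 + E) (A(E) = (E + 1)/(6 + E) = (1 + E)/(6 + E))
(W(1)*(-12))*A(4) = ((-4 + 1**2 - 3*1)*(-12))*((1 + 4)/(6 + 4)) = ((-4 + 1 - 3)*(-12))*(5/10) = (-6*(-12))*((1/10)*5) = 72*(1/2) = 36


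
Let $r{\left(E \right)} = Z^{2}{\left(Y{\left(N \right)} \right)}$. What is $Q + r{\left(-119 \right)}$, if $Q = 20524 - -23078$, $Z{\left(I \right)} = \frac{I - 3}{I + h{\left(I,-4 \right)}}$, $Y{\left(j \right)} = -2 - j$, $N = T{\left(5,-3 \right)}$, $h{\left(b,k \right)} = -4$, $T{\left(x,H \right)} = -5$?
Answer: $43602$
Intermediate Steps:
$N = -5$
$Z{\left(I \right)} = \frac{-3 + I}{-4 + I}$ ($Z{\left(I \right)} = \frac{I - 3}{I - 4} = \frac{-3 + I}{-4 + I}$)
$Q = 43602$ ($Q = 20524 + 23078 = 43602$)
$r{\left(E \right)} = 0$ ($r{\left(E \right)} = \left(\frac{-3 - -3}{-4 - -3}\right)^{2} = \left(\frac{-3 + \left(-2 + 5\right)}{-4 + \left(-2 + 5\right)}\right)^{2} = \left(\frac{-3 + 3}{-4 + 3}\right)^{2} = \left(\frac{1}{-1} \cdot 0\right)^{2} = \left(\left(-1\right) 0\right)^{2} = 0^{2} = 0$)
$Q + r{\left(-119 \right)} = 43602 + 0 = 43602$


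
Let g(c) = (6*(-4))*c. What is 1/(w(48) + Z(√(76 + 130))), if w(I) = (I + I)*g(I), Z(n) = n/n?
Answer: -1/110591 ≈ -9.0423e-6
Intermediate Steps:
Z(n) = 1
g(c) = -24*c
w(I) = -48*I² (w(I) = (I + I)*(-24*I) = (2*I)*(-24*I) = -48*I²)
1/(w(48) + Z(√(76 + 130))) = 1/(-48*48² + 1) = 1/(-48*2304 + 1) = 1/(-110592 + 1) = 1/(-110591) = -1/110591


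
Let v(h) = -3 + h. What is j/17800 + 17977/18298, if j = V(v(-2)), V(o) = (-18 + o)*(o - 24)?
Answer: 166097683/162852200 ≈ 1.0199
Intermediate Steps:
V(o) = (-24 + o)*(-18 + o) (V(o) = (-18 + o)*(-24 + o) = (-24 + o)*(-18 + o))
j = 667 (j = 432 + (-3 - 2)**2 - 42*(-3 - 2) = 432 + (-5)**2 - 42*(-5) = 432 + 25 + 210 = 667)
j/17800 + 17977/18298 = 667/17800 + 17977/18298 = 166097683/162852200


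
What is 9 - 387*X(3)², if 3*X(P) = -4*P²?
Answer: -55719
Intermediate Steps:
X(P) = -4*P²/3 (X(P) = (-4*P²)/3 = -4*P²/3)
9 - 387*X(3)² = 9 - 387*(-4/3*3²)² = 9 - 387*(-4/3*9)² = 9 - 387*(-12)² = 9 - 387*144 = 9 - 55728 = -55719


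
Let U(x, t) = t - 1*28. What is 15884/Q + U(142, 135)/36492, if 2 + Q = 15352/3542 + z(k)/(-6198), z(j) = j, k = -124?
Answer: 795312630156397/117878903364 ≈ 6746.9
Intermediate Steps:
U(x, t) = -28 + t (U(x, t) = t - 28 = -28 + t)
Q = 12921068/5488329 (Q = -2 + (15352/3542 - 124/(-6198)) = -2 + (15352*(1/3542) - 124*(-1/6198)) = -2 + (7676/1771 + 62/3099) = -2 + 23897726/5488329 = 12921068/5488329 ≈ 2.3543)
15884/Q + U(142, 135)/36492 = 15884/(12921068/5488329) + (-28 + 135)/36492 = 15884*(5488329/12921068) + 107*(1/36492) = 21794154459/3230267 + 107/36492 = 795312630156397/117878903364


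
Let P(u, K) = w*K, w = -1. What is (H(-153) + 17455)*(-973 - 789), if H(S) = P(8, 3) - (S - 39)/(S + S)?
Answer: -1568215240/51 ≈ -3.0749e+7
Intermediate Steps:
P(u, K) = -K
H(S) = -3 - (-39 + S)/(2*S) (H(S) = -1*3 - (S - 39)/(S + S) = -3 - (-39 + S)/(2*S))
(H(-153) + 17455)*(-973 - 789) = ((½)*(39 - 7*(-153))/(-153) + 17455)*(-973 - 789) = ((½)*(-1/153)*(39 + 1071) + 17455)*(-1762) = ((½)*(-1/153)*1110 + 17455)*(-1762) = (-185/51 + 17455)*(-1762) = (890020/51)*(-1762) = -1568215240/51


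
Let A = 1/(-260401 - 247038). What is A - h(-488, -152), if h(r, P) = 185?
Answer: -93876216/507439 ≈ -185.00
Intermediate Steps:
A = -1/507439 (A = 1/(-507439) = -1/507439 ≈ -1.9707e-6)
A - h(-488, -152) = -1/507439 - 1*185 = -1/507439 - 185 = -93876216/507439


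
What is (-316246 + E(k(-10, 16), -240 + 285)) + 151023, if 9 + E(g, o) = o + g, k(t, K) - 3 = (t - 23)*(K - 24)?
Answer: -164920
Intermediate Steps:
k(t, K) = 3 + (-24 + K)*(-23 + t) (k(t, K) = 3 + (t - 23)*(K - 24) = 3 + (-23 + t)*(-24 + K) = 3 + (-24 + K)*(-23 + t))
E(g, o) = -9 + g + o (E(g, o) = -9 + (o + g) = -9 + (g + o) = -9 + g + o)
(-316246 + E(k(-10, 16), -240 + 285)) + 151023 = (-316246 + (-9 + (555 - 24*(-10) - 23*16 + 16*(-10)) + (-240 + 285))) + 151023 = (-316246 + (-9 + (555 + 240 - 368 - 160) + 45)) + 151023 = (-316246 + (-9 + 267 + 45)) + 151023 = (-316246 + 303) + 151023 = -315943 + 151023 = -164920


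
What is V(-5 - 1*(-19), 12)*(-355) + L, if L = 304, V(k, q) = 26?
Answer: -8926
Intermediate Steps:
V(-5 - 1*(-19), 12)*(-355) + L = 26*(-355) + 304 = -9230 + 304 = -8926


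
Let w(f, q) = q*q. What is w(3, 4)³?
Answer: 4096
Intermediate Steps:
w(f, q) = q²
w(3, 4)³ = (4²)³ = 16³ = 4096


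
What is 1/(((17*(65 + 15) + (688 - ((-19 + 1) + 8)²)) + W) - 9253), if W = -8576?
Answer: -1/15881 ≈ -6.2968e-5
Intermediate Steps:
1/(((17*(65 + 15) + (688 - ((-19 + 1) + 8)²)) + W) - 9253) = 1/(((17*(65 + 15) + (688 - ((-19 + 1) + 8)²)) - 8576) - 9253) = 1/(((17*80 + (688 - (-18 + 8)²)) - 8576) - 9253) = 1/(((1360 + (688 - 1*(-10)²)) - 8576) - 9253) = 1/(((1360 + (688 - 1*100)) - 8576) - 9253) = 1/(((1360 + (688 - 100)) - 8576) - 9253) = 1/(((1360 + 588) - 8576) - 9253) = 1/((1948 - 8576) - 9253) = 1/(-6628 - 9253) = 1/(-15881) = -1/15881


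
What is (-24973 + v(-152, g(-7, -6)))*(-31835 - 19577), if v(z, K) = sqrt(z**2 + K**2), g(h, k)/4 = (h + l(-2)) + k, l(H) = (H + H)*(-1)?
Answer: 1283911876 - 1028240*sqrt(61) ≈ 1.2759e+9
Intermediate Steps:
l(H) = -2*H (l(H) = (2*H)*(-1) = -2*H)
g(h, k) = 16 + 4*h + 4*k (g(h, k) = 4*((h - 2*(-2)) + k) = 4*((h + 4) + k) = 4*((4 + h) + k) = 4*(4 + h + k) = 16 + 4*h + 4*k)
v(z, K) = sqrt(K**2 + z**2)
(-24973 + v(-152, g(-7, -6)))*(-31835 - 19577) = (-24973 + sqrt((16 + 4*(-7) + 4*(-6))**2 + (-152)**2))*(-31835 - 19577) = (-24973 + sqrt((16 - 28 - 24)**2 + 23104))*(-51412) = (-24973 + sqrt((-36)**2 + 23104))*(-51412) = (-24973 + sqrt(1296 + 23104))*(-51412) = (-24973 + sqrt(24400))*(-51412) = (-24973 + 20*sqrt(61))*(-51412) = 1283911876 - 1028240*sqrt(61)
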